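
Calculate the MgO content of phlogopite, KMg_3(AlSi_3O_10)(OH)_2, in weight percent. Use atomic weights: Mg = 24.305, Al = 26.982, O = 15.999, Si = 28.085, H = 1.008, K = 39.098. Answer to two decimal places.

Molar mass of KMg_3(AlSi_3O_10)(OH)_2 = 1×39.098 + 3×24.305 + 1×26.982 + 3×28.085 + 12×15.999 + 2×1.008 = 417.254 g/mol.
Each formula unit contains 3 Mg, equivalent to 3/1 = 3.0000 mol MgO.
M(MgO) = 1×24.305 + 1×15.999 = 40.304 g/mol.
Mass of MgO per formula unit = 3.0000 × 40.304 = 120.912 g.
MgO wt% = 120.912 / 417.254 × 100 = 28.98%.

28.98 wt%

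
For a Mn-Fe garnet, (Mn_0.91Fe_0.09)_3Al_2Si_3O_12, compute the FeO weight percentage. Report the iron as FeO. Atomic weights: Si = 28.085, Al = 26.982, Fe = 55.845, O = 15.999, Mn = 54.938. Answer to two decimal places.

3.92 wt%

M((Mn_0.91Fe_0.09)_3Al_2Si_3O_12) = 495.266 g/mol; M(FeO) = 71.844 g/mol.
Moles FeO per formula unit = 0.27 Fe ÷ 1 = 0.2700.
FeO fraction = (0.2700 × 71.844) / 495.266 = 19.398/495.266 = 0.0392.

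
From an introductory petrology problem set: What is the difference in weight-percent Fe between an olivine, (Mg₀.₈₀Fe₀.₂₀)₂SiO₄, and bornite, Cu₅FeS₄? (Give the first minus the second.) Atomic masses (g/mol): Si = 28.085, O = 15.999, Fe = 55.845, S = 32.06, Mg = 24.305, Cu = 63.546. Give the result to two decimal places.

M((Mg₀.₈₀Fe₀.₂₀)₂SiO₄) = 153.307 g/mol, so wt% Fe = 22.338/153.307 × 100 = 14.57%.
M(Cu₅FeS₄) = 501.815 g/mol, so wt% Fe = 55.845/501.815 × 100 = 11.13%.
14.57 − 11.13 = 3.44 pp.

3.44 percentage points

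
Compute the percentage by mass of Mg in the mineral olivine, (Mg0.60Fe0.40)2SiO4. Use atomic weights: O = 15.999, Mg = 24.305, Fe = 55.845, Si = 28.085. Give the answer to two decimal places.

M((Mg0.60Fe0.40)2SiO4) = 165.923 g/mol.
Mg contributes 1.20 × 24.305 = 29.166 g per mole.
29.166/165.923 = 0.1758 → 17.58%.

17.58 wt%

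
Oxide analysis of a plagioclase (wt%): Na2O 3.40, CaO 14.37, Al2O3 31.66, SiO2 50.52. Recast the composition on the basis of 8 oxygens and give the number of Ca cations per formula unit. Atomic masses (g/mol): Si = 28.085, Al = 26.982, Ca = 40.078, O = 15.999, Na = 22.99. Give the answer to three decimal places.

0.701 Ca apfu

Na2O: 3.40/61.979 = 0.05486 mol → 0.10972 mol Na, 0.05486 mol O.
CaO: 14.37/56.077 = 0.25625 mol → 0.25625 mol Ca, 0.25625 mol O.
Al2O3: 31.66/101.961 = 0.31051 mol → 0.62102 mol Al, 0.93153 mol O.
SiO2: 50.52/60.083 = 0.84084 mol → 0.84084 mol Si, 1.68168 mol O.
Total oxygen = 2.92432 mol. Normalization factor = 8/2.92432 = 2.73568.
Ca per 8 O = 0.25625 × 2.73568 = 0.701.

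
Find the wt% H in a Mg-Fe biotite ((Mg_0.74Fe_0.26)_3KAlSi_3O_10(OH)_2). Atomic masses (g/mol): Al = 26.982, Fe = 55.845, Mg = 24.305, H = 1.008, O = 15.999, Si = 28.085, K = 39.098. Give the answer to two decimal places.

Molar mass of (Mg_0.74Fe_0.26)_3KAlSi_3O_10(OH)_2: 2.22*24.305 + 0.78*55.845 + 1*39.098 + 1*26.982 + 3*28.085 + 12*15.999 + 2*1.008 = 441.855 g/mol.
Mass of H per formula unit: 2 × 1.008 = 2.016 g.
Weight fraction H = 2.016 / 441.855 = 0.0046.

0.46 weight percent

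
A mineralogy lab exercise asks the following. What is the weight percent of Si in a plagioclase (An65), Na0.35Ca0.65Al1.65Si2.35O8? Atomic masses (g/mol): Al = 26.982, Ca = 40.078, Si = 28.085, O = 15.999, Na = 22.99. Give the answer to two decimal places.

Formula mass = 0.35·22.99 + 0.65·40.078 + 1.65·26.982 + 2.35·28.085 + 8·15.999 = 272.609 g/mol, of which 66.000 g is Si.
So Si makes up 66.000/272.609 = 0.2421 of the mass, i.e. 24.21%.

24.21 mass %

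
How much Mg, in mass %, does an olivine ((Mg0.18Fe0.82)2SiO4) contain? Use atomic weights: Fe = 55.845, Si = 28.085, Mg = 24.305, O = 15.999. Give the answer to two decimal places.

4.55 mass %

Molar mass of (Mg0.18Fe0.82)2SiO4: 0.36·24.305 + 1.64·55.845 + 1·28.085 + 4·15.999 = 192.417 g/mol.
Mass of Mg per formula unit: 0.36 × 24.305 = 8.750 g.
Weight fraction Mg = 8.750 / 192.417 = 0.0455.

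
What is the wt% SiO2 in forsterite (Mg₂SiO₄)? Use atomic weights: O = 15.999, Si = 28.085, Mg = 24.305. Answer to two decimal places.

Molar mass of Mg₂SiO₄ = 2*24.305 + 1*28.085 + 4*15.999 = 140.691 g/mol.
Each formula unit contains 1 Si, equivalent to 1/1 = 1.0000 mol SiO2.
M(SiO2) = 1×28.085 + 2×15.999 = 60.083 g/mol.
Mass of SiO2 per formula unit = 1.0000 × 60.083 = 60.083 g.
SiO2 wt% = 60.083 / 140.691 × 100 = 42.71%.

42.71 wt%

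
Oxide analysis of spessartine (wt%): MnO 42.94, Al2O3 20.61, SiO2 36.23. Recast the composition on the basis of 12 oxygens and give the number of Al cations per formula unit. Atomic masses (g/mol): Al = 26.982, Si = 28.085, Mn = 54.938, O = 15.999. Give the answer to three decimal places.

2.007 Al apfu

MnO (M=70.937): mol = 0.60533; Mn = 0.60533, O = 0.60533.
Al2O3 (M=101.961): mol = 0.20214; Al = 0.40428, O = 0.60642.
SiO2 (M=60.083): mol = 0.60300; Si = 0.60300, O = 1.20600.
ΣO = 2.41775; factor = 12/ΣO = 4.96329.
Al apfu = 0.40428 × 4.96329 = 2.007.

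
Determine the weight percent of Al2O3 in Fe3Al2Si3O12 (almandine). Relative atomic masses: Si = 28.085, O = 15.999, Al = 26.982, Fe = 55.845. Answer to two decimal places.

20.48 wt%

M(Fe3Al2Si3O12) = 497.742 g/mol; M(Al2O3) = 101.961 g/mol.
Moles Al2O3 per formula unit = 2 Al ÷ 2 = 1.0000.
Al2O3 fraction = (1.0000 × 101.961) / 497.742 = 101.961/497.742 = 0.2048.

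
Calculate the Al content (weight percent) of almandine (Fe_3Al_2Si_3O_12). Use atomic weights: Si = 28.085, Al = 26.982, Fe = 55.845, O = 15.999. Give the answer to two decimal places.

10.84 weight percent

Molar mass of Fe_3Al_2Si_3O_12: 3*55.845 + 2*26.982 + 3*28.085 + 12*15.999 = 497.742 g/mol.
Mass of Al per formula unit: 2 × 26.982 = 53.964 g.
Weight fraction Al = 53.964 / 497.742 = 0.1084.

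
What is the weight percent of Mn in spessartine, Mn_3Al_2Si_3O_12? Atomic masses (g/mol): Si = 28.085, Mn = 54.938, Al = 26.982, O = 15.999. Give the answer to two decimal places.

33.29 wt%

M(Mn_3Al_2Si_3O_12) = 495.021 g/mol.
Mn contributes 3 × 54.938 = 164.814 g per mole.
164.814/495.021 = 0.3329 → 33.29%.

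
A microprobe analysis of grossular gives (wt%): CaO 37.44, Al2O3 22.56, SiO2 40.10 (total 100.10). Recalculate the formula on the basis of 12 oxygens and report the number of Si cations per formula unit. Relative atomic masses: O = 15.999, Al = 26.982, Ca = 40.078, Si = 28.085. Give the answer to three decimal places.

CaO: 37.44/56.077 = 0.66765 mol → 0.66765 mol Ca, 0.66765 mol O.
Al2O3: 22.56/101.961 = 0.22126 mol → 0.44252 mol Al, 0.66378 mol O.
SiO2: 40.10/60.083 = 0.66741 mol → 0.66741 mol Si, 1.33482 mol O.
Total oxygen = 2.66625 mol. Normalization factor = 12/2.66625 = 4.50070.
Si per 12 O = 0.66741 × 4.50070 = 3.004.

3.004 Si apfu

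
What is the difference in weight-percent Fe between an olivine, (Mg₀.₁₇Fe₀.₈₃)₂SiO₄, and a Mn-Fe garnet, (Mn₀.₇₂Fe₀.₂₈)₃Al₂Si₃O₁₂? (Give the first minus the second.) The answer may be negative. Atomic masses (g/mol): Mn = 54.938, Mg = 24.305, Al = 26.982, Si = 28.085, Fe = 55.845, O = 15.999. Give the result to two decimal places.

First mineral: 92.703 g Fe in 193.047 g formula = 48.02 wt% Fe.
Second mineral: 46.910 g Fe in 495.783 g formula = 9.46 wt% Fe.
48.02% − 9.46% gives a difference of 38.56 percentage points.

38.56 percentage points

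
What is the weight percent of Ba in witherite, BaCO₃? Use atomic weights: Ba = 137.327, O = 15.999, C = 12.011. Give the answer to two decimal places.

69.59 weight percent

Molar mass of BaCO₃: 1·137.327 + 1·12.011 + 3·15.999 = 197.335 g/mol.
Mass of Ba per formula unit: 1 × 137.327 = 137.327 g.
Weight fraction Ba = 137.327 / 197.335 = 0.6959.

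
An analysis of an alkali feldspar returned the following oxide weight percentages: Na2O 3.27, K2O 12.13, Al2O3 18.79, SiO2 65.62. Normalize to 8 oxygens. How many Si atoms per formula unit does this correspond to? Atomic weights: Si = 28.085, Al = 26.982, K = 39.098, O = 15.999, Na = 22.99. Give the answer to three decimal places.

2.994 Si apfu

Na2O (M=61.979): mol = 0.05276; Na = 0.10552, O = 0.05276.
K2O (M=94.195): mol = 0.12878; K = 0.25756, O = 0.12878.
Al2O3 (M=101.961): mol = 0.18429; Al = 0.36858, O = 0.55287.
SiO2 (M=60.083): mol = 1.09216; Si = 1.09216, O = 2.18432.
ΣO = 2.91873; factor = 8/ΣO = 2.74092.
Si apfu = 1.09216 × 2.74092 = 2.994.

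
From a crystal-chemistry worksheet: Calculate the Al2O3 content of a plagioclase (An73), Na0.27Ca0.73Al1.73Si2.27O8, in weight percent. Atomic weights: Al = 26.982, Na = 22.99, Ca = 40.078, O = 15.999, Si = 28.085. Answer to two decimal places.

32.20 wt%

M(Na0.27Ca0.73Al1.73Si2.27O8) = 273.888 g/mol; M(Al2O3) = 101.961 g/mol.
Moles Al2O3 per formula unit = 1.73 Al ÷ 2 = 0.8650.
Al2O3 fraction = (0.8650 × 101.961) / 273.888 = 88.196/273.888 = 0.3220.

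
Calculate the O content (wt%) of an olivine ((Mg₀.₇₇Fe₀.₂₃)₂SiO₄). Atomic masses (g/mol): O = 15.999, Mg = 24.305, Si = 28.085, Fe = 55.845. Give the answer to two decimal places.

41.23 wt%

M((Mg₀.₇₇Fe₀.₂₃)₂SiO₄) = 155.199 g/mol.
O contributes 4 × 15.999 = 63.996 g per mole.
63.996/155.199 = 0.4123 → 41.23%.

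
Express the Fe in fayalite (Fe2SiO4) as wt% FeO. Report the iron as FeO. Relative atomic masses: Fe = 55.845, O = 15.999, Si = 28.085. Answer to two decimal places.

M(Fe2SiO4) = 203.771 g/mol; M(FeO) = 71.844 g/mol.
Moles FeO per formula unit = 2 Fe ÷ 1 = 2.0000.
FeO fraction = (2.0000 × 71.844) / 203.771 = 143.688/203.771 = 0.7051.

70.51 wt%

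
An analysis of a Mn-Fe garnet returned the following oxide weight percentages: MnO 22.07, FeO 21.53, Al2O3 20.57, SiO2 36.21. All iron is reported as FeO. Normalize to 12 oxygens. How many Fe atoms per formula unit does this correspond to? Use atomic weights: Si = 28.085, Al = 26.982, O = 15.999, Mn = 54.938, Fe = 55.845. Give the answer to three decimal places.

MnO: 22.07/70.937 = 0.31112 mol → 0.31112 mol Mn, 0.31112 mol O.
FeO: 21.53/71.844 = 0.29968 mol → 0.29968 mol Fe, 0.29968 mol O.
Al2O3: 20.57/101.961 = 0.20174 mol → 0.40348 mol Al, 0.60522 mol O.
SiO2: 36.21/60.083 = 0.60267 mol → 0.60267 mol Si, 1.20534 mol O.
Total oxygen = 2.42136 mol. Normalization factor = 12/2.42136 = 4.95589.
Fe per 12 O = 0.29968 × 4.95589 = 1.485.

1.485 Fe apfu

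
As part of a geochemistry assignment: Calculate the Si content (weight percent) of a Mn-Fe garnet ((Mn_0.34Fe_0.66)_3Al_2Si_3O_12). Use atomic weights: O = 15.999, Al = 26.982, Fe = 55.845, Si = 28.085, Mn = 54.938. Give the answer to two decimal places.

16.96 weight percent

Molar mass of (Mn_0.34Fe_0.66)_3Al_2Si_3O_12: 1.02·54.938 + 1.98·55.845 + 2·26.982 + 3·28.085 + 12·15.999 = 496.817 g/mol.
Mass of Si per formula unit: 3 × 28.085 = 84.255 g.
Weight fraction Si = 84.255 / 496.817 = 0.1696.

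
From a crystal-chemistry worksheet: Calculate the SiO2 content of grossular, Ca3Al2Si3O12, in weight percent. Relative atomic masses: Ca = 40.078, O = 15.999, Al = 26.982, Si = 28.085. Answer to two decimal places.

40.02 wt%

Molar mass of Ca3Al2Si3O12 = 3*40.078 + 2*26.982 + 3*28.085 + 12*15.999 = 450.441 g/mol.
Each formula unit contains 3 Si, equivalent to 3/1 = 3.0000 mol SiO2.
M(SiO2) = 1×28.085 + 2×15.999 = 60.083 g/mol.
Mass of SiO2 per formula unit = 3.0000 × 60.083 = 180.249 g.
SiO2 wt% = 180.249 / 450.441 × 100 = 40.02%.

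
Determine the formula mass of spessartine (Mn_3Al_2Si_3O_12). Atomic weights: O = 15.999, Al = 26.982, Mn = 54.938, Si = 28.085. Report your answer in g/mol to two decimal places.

The formula mass is the sum 3·54.938 + 2·26.982 + 3·28.085 + 12·15.999.

495.02 g/mol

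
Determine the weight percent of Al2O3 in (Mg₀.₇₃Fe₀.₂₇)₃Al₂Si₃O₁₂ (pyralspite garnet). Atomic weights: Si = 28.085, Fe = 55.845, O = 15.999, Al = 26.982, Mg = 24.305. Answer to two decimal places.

Molar mass of (Mg₀.₇₃Fe₀.₂₇)₃Al₂Si₃O₁₂ = 2.19×24.305 + 0.81×55.845 + 2×26.982 + 3×28.085 + 12×15.999 = 428.669 g/mol.
Each formula unit contains 2 Al, equivalent to 2/2 = 1.0000 mol Al2O3.
M(Al2O3) = 2×26.982 + 3×15.999 = 101.961 g/mol.
Mass of Al2O3 per formula unit = 1.0000 × 101.961 = 101.961 g.
Al2O3 wt% = 101.961 / 428.669 × 100 = 23.79%.

23.79 wt%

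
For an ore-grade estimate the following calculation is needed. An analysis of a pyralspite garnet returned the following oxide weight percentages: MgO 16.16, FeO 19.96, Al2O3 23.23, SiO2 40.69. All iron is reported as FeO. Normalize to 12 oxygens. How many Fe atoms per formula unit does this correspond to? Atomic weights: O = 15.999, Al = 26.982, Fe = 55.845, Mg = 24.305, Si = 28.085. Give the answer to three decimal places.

16.16 wt% MgO ÷ 40.304 g/mol = 0.40095 mol, giving 0.40095 Mg and 0.40095 O.
19.96 wt% FeO ÷ 71.844 g/mol = 0.27782 mol, giving 0.27782 Fe and 0.27782 O.
23.23 wt% Al2O3 ÷ 101.961 g/mol = 0.22783 mol, giving 0.45566 Al and 0.68349 O.
40.69 wt% SiO2 ÷ 60.083 g/mol = 0.67723 mol, giving 0.67723 Si and 1.35446 O.
Oxygen sums to 2.71672; scaling by 12/2.71672 = 4.41709 puts the formula on 12 O.
Fe: 0.27782 × 4.41709 = 1.227 atoms per formula unit.

1.227 Fe apfu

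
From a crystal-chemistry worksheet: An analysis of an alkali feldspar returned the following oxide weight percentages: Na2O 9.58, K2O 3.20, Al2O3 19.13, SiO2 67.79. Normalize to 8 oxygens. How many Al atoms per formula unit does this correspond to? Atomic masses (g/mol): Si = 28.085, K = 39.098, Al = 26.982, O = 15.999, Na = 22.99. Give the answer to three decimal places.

9.58 wt% Na2O ÷ 61.979 g/mol = 0.15457 mol, giving 0.30914 Na and 0.15457 O.
3.20 wt% K2O ÷ 94.195 g/mol = 0.03397 mol, giving 0.06794 K and 0.03397 O.
19.13 wt% Al2O3 ÷ 101.961 g/mol = 0.18762 mol, giving 0.37524 Al and 0.56286 O.
67.79 wt% SiO2 ÷ 60.083 g/mol = 1.12827 mol, giving 1.12827 Si and 2.25654 O.
Oxygen sums to 3.00794; scaling by 8/3.00794 = 2.65963 puts the formula on 8 O.
Al: 0.37524 × 2.65963 = 0.998 atoms per formula unit.

0.998 Al apfu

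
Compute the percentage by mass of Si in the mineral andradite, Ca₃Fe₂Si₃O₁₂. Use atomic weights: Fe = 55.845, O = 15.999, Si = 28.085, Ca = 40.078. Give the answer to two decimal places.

16.58 mass %

Molar mass of Ca₃Fe₂Si₃O₁₂: 3·40.078 + 2·55.845 + 3·28.085 + 12·15.999 = 508.167 g/mol.
Mass of Si per formula unit: 3 × 28.085 = 84.255 g.
Weight fraction Si = 84.255 / 508.167 = 0.1658.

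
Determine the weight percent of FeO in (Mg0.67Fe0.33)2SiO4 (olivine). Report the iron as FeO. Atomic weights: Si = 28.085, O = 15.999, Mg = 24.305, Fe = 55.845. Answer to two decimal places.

Formula mass = 161.507 g/mol.
0.66 Fe → 0.6600 mol FeO per formula unit; M(FeO) = 71.844, so FeO mass = 47.417 g.
47.417/161.507 × 100 = 29.36 wt%.

29.36 wt%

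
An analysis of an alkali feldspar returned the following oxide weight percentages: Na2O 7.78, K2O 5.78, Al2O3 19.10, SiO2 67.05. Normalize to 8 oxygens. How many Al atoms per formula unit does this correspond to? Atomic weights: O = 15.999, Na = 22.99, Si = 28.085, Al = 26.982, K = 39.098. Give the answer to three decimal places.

Na2O (M=61.979): mol = 0.12553; Na = 0.25106, O = 0.12553.
K2O (M=94.195): mol = 0.06136; K = 0.12272, O = 0.06136.
Al2O3 (M=101.961): mol = 0.18733; Al = 0.37466, O = 0.56199.
SiO2 (M=60.083): mol = 1.11596; Si = 1.11596, O = 2.23192.
ΣO = 2.98080; factor = 8/ΣO = 2.68384.
Al apfu = 0.37466 × 2.68384 = 1.006.

1.006 Al apfu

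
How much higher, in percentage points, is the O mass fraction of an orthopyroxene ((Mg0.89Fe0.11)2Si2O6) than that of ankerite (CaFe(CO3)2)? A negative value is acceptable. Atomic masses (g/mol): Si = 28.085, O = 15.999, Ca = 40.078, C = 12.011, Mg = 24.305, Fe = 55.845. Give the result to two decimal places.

M((Mg0.89Fe0.11)2Si2O6) = 207.713 g/mol, so wt% O = 95.994/207.713 × 100 = 46.21%.
M(CaFe(CO3)2) = 215.939 g/mol, so wt% O = 95.994/215.939 × 100 = 44.45%.
46.21 − 44.45 = 1.76 pp.

1.76 percentage points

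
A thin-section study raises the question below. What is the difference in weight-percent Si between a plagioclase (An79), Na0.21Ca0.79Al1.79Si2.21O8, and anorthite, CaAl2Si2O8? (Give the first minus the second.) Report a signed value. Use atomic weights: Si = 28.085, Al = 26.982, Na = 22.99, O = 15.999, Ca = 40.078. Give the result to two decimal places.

M(Na0.21Ca0.79Al1.79Si2.21O8) = 274.847 g/mol, so wt% Si = 62.068/274.847 × 100 = 22.58%.
M(CaAl2Si2O8) = 278.204 g/mol, so wt% Si = 56.170/278.204 × 100 = 20.19%.
22.58 − 20.19 = 2.39 pp.

2.39 percentage points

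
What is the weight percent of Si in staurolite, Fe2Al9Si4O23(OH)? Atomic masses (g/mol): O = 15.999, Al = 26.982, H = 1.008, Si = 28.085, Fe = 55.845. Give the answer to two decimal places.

Molar mass of Fe2Al9Si4O23(OH): 2·55.845 + 9·26.982 + 4·28.085 + 24·15.999 + 1·1.008 = 851.852 g/mol.
Mass of Si per formula unit: 4 × 28.085 = 112.340 g.
Weight fraction Si = 112.340 / 851.852 = 0.1319.

13.19 weight percent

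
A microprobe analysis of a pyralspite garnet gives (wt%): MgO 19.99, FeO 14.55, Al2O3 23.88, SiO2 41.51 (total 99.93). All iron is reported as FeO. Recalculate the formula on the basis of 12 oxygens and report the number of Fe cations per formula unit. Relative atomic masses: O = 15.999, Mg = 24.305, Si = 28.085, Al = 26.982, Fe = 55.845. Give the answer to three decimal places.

0.873 Fe apfu

19.99 wt% MgO ÷ 40.304 g/mol = 0.49598 mol, giving 0.49598 Mg and 0.49598 O.
14.55 wt% FeO ÷ 71.844 g/mol = 0.20252 mol, giving 0.20252 Fe and 0.20252 O.
23.88 wt% Al2O3 ÷ 101.961 g/mol = 0.23421 mol, giving 0.46842 Al and 0.70263 O.
41.51 wt% SiO2 ÷ 60.083 g/mol = 0.69088 mol, giving 0.69088 Si and 1.38176 O.
Oxygen sums to 2.78289; scaling by 12/2.78289 = 4.31206 puts the formula on 12 O.
Fe: 0.20252 × 4.31206 = 0.873 atoms per formula unit.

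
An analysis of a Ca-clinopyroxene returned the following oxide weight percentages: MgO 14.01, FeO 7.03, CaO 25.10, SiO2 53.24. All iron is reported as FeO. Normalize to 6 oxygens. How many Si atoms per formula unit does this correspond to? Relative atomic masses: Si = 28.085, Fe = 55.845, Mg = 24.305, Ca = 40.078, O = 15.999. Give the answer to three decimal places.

1.995 Si apfu

MgO: 14.01/40.304 = 0.34761 mol → 0.34761 mol Mg, 0.34761 mol O.
FeO: 7.03/71.844 = 0.09785 mol → 0.09785 mol Fe, 0.09785 mol O.
CaO: 25.10/56.077 = 0.44760 mol → 0.44760 mol Ca, 0.44760 mol O.
SiO2: 53.24/60.083 = 0.88611 mol → 0.88611 mol Si, 1.77222 mol O.
Total oxygen = 2.66528 mol. Normalization factor = 6/2.66528 = 2.25117.
Si per 6 O = 0.88611 × 2.25117 = 1.995.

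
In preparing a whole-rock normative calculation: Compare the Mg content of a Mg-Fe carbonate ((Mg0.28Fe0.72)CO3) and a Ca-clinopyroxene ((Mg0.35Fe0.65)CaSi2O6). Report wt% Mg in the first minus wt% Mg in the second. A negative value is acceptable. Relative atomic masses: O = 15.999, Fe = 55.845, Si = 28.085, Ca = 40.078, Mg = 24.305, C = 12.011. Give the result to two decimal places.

2.77 percentage points

M((Mg0.28Fe0.72)CO3) = 107.022 g/mol, so wt% Mg = 6.805/107.022 × 100 = 6.36%.
M((Mg0.35Fe0.65)CaSi2O6) = 237.048 g/mol, so wt% Mg = 8.507/237.048 × 100 = 3.59%.
6.36 − 3.59 = 2.77 pp.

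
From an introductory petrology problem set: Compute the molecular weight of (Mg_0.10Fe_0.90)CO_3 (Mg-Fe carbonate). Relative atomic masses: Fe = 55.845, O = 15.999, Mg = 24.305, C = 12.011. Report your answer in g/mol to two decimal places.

The formula mass is the sum 0.10×24.305 + 0.90×55.845 + 1×12.011 + 3×15.999.

112.70 g/mol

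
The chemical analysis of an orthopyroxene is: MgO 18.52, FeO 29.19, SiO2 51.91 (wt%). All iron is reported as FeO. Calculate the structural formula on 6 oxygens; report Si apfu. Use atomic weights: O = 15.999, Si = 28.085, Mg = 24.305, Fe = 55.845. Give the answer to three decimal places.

1.999 Si apfu

MgO: 18.52/40.304 = 0.45951 mol → 0.45951 mol Mg, 0.45951 mol O.
FeO: 29.19/71.844 = 0.40630 mol → 0.40630 mol Fe, 0.40630 mol O.
SiO2: 51.91/60.083 = 0.86397 mol → 0.86397 mol Si, 1.72794 mol O.
Total oxygen = 2.59375 mol. Normalization factor = 6/2.59375 = 2.31325.
Si per 6 O = 0.86397 × 2.31325 = 1.999.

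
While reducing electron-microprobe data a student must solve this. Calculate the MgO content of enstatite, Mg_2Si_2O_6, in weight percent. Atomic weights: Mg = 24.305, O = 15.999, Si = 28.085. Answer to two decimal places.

40.15 wt%

Molar mass of Mg_2Si_2O_6 = 2*24.305 + 2*28.085 + 6*15.999 = 200.774 g/mol.
Each formula unit contains 2 Mg, equivalent to 2/1 = 2.0000 mol MgO.
M(MgO) = 1×24.305 + 1×15.999 = 40.304 g/mol.
Mass of MgO per formula unit = 2.0000 × 40.304 = 80.608 g.
MgO wt% = 80.608 / 200.774 × 100 = 40.15%.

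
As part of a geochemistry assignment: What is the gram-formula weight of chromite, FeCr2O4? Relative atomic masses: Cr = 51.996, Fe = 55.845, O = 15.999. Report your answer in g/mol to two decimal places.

223.83 g/mol

The formula mass is the sum 1×55.845 + 2×51.996 + 4×15.999.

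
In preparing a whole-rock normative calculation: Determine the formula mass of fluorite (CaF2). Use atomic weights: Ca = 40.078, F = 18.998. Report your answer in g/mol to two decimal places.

78.07 g/mol

M = 1*40.078 + 2*18.998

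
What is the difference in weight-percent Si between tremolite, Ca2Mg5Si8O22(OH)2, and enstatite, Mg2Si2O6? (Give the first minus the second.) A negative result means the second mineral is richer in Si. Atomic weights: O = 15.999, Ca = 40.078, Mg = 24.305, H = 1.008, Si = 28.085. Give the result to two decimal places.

First mineral: 224.680 g Si in 812.353 g formula = 27.66 wt% Si.
Second mineral: 56.170 g Si in 200.774 g formula = 27.98 wt% Si.
27.66% − 27.98% gives a difference of -0.32 percentage points.

-0.32 percentage points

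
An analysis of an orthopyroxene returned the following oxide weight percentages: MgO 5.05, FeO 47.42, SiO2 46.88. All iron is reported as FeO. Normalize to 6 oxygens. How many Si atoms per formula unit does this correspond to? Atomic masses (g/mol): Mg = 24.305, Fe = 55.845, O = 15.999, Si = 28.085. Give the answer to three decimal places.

1.996 Si apfu

MgO: 5.05/40.304 = 0.12530 mol → 0.12530 mol Mg, 0.12530 mol O.
FeO: 47.42/71.844 = 0.66004 mol → 0.66004 mol Fe, 0.66004 mol O.
SiO2: 46.88/60.083 = 0.78025 mol → 0.78025 mol Si, 1.56050 mol O.
Total oxygen = 2.34584 mol. Normalization factor = 6/2.34584 = 2.55772.
Si per 6 O = 0.78025 × 2.55772 = 1.996.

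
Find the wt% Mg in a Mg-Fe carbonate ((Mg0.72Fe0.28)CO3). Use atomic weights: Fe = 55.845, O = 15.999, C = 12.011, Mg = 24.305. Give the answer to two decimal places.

Molar mass of (Mg0.72Fe0.28)CO3: 0.72·24.305 + 0.28·55.845 + 1·12.011 + 3·15.999 = 93.144 g/mol.
Mass of Mg per formula unit: 0.72 × 24.305 = 17.500 g.
Weight fraction Mg = 17.500 / 93.144 = 0.1879.

18.79 weight percent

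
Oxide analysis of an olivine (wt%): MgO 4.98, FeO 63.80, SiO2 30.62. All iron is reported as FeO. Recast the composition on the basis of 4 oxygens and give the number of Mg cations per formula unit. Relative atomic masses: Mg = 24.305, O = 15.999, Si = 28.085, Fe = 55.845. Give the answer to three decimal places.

0.243 Mg apfu

MgO: 4.98/40.304 = 0.12356 mol → 0.12356 mol Mg, 0.12356 mol O.
FeO: 63.80/71.844 = 0.88804 mol → 0.88804 mol Fe, 0.88804 mol O.
SiO2: 30.62/60.083 = 0.50963 mol → 0.50963 mol Si, 1.01926 mol O.
Total oxygen = 2.03086 mol. Normalization factor = 4/2.03086 = 1.96961.
Mg per 4 O = 0.12356 × 1.96961 = 0.243.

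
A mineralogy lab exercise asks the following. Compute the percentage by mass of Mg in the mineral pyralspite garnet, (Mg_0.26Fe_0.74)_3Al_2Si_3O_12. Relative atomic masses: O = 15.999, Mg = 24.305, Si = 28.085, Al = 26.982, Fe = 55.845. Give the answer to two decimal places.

Formula mass = 0.78*24.305 + 2.22*55.845 + 2*26.982 + 3*28.085 + 12*15.999 = 473.141 g/mol, of which 18.958 g is Mg.
So Mg makes up 18.958/473.141 = 0.0401 of the mass, i.e. 4.01%.

4.01 wt%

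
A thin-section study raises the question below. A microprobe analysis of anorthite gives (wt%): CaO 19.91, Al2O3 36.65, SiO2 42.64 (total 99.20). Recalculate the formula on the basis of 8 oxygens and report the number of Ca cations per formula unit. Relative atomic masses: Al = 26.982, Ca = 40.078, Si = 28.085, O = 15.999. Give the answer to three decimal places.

CaO (M=56.077): mol = 0.35505; Ca = 0.35505, O = 0.35505.
Al2O3 (M=101.961): mol = 0.35945; Al = 0.71890, O = 1.07835.
SiO2 (M=60.083): mol = 0.70968; Si = 0.70968, O = 1.41936.
ΣO = 2.85276; factor = 8/ΣO = 2.80430.
Ca apfu = 0.35505 × 2.80430 = 0.996.

0.996 Ca apfu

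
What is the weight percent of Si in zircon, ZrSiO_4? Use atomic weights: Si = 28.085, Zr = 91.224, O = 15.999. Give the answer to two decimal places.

Formula mass = 1×91.224 + 1×28.085 + 4×15.999 = 183.305 g/mol, of which 28.085 g is Si.
So Si makes up 28.085/183.305 = 0.1532 of the mass, i.e. 15.32%.

15.32 mass %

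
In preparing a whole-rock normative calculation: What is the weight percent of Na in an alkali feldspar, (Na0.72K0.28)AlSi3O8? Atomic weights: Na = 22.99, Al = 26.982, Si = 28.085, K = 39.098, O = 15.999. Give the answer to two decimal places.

M((Na0.72K0.28)AlSi3O8) = 266.729 g/mol.
Na contributes 0.72 × 22.99 = 16.553 g per mole.
16.553/266.729 = 0.0621 → 6.21%.

6.21 wt%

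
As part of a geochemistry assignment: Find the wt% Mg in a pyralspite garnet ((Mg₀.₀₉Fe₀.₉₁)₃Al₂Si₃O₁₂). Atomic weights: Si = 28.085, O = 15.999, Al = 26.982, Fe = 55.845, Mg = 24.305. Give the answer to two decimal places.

1.34 wt%

M((Mg₀.₀₉Fe₀.₉₁)₃Al₂Si₃O₁₂) = 489.226 g/mol.
Mg contributes 0.27 × 24.305 = 6.562 g per mole.
6.562/489.226 = 0.0134 → 1.34%.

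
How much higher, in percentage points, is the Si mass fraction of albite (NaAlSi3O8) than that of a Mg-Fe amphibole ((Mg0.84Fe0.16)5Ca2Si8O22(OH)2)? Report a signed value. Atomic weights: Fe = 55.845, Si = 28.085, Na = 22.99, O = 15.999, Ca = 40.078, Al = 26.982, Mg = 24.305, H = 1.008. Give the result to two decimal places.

M(NaAlSi3O8) = 262.219 g/mol, so wt% Si = 84.255/262.219 × 100 = 32.13%.
M((Mg0.84Fe0.16)5Ca2Si8O22(OH)2) = 837.585 g/mol, so wt% Si = 224.680/837.585 × 100 = 26.82%.
32.13 − 26.82 = 5.31 pp.

5.31 percentage points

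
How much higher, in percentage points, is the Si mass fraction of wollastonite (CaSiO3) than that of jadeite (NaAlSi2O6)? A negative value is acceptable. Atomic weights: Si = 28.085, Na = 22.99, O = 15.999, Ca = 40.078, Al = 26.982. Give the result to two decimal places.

-3.61 percentage points

Si in CaSiO3: molar mass 116.160 g/mol; 1×28.085 = 28.085 g → 24.18 wt%.
Si in NaAlSi2O6: molar mass 202.136 g/mol; 2×28.085 = 56.170 g → 27.79 wt%.
Difference = 24.18 − 27.79 = -3.61 percentage points.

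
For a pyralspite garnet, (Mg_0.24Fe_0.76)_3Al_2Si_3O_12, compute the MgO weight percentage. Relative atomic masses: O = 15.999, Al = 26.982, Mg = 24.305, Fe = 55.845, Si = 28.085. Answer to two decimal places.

6.11 wt%

M((Mg_0.24Fe_0.76)_3Al_2Si_3O_12) = 475.033 g/mol; M(MgO) = 40.304 g/mol.
Moles MgO per formula unit = 0.72 Mg ÷ 1 = 0.7200.
MgO fraction = (0.7200 × 40.304) / 475.033 = 29.019/475.033 = 0.0611.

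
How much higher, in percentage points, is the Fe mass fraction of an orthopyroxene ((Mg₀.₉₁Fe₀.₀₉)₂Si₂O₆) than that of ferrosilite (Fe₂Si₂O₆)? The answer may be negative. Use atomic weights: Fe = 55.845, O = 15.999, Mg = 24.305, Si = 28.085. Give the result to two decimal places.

-37.46 percentage points

M((Mg₀.₉₁Fe₀.₀₉)₂Si₂O₆) = 206.451 g/mol, so wt% Fe = 10.052/206.451 × 100 = 4.87%.
M(Fe₂Si₂O₆) = 263.854 g/mol, so wt% Fe = 111.690/263.854 × 100 = 42.33%.
4.87 − 42.33 = -37.46 pp.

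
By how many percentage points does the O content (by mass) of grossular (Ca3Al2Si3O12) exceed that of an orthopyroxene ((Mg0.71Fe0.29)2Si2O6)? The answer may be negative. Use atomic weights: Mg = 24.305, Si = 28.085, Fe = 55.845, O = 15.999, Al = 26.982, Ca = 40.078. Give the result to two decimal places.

-1.20 percentage points

O in Ca3Al2Si3O12: molar mass 450.441 g/mol; 12×15.999 = 191.988 g → 42.62 wt%.
O in (Mg0.71Fe0.29)2Si2O6: molar mass 219.067 g/mol; 6×15.999 = 95.994 g → 43.82 wt%.
Difference = 42.62 − 43.82 = -1.20 percentage points.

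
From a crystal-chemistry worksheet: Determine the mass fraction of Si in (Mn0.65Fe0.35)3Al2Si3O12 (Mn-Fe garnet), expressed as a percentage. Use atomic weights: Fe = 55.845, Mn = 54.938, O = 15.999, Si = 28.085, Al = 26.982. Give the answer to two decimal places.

16.99 weight percent

Molar mass of (Mn0.65Fe0.35)3Al2Si3O12: 1.95*54.938 + 1.05*55.845 + 2*26.982 + 3*28.085 + 12*15.999 = 495.973 g/mol.
Mass of Si per formula unit: 3 × 28.085 = 84.255 g.
Weight fraction Si = 84.255 / 495.973 = 0.1699.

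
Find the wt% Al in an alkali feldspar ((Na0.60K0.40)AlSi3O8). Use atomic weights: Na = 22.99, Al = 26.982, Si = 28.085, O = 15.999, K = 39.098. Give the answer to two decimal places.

10.04 wt%

Molar mass of (Na0.60K0.40)AlSi3O8: 0.60*22.99 + 0.40*39.098 + 1*26.982 + 3*28.085 + 8*15.999 = 268.662 g/mol.
Mass of Al per formula unit: 1 × 26.982 = 26.982 g.
Weight fraction Al = 26.982 / 268.662 = 0.1004.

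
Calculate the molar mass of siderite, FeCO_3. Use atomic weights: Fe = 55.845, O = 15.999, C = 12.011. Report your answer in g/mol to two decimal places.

115.85 g/mol

M = 1·55.845 + 1·12.011 + 3·15.999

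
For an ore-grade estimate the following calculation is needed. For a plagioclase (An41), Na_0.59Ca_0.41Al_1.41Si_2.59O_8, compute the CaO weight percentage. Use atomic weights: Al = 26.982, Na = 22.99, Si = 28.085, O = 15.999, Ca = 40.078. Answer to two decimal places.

Formula mass = 268.773 g/mol.
0.41 Ca → 0.4100 mol CaO per formula unit; M(CaO) = 56.077, so CaO mass = 22.992 g.
22.992/268.773 × 100 = 8.55 wt%.

8.55 wt%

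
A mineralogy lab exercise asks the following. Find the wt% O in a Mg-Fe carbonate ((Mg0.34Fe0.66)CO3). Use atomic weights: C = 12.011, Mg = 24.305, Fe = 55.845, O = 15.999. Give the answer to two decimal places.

45.66 wt%

Formula mass = 0.34×24.305 + 0.66×55.845 + 1×12.011 + 3×15.999 = 105.129 g/mol, of which 47.997 g is O.
So O makes up 47.997/105.129 = 0.4566 of the mass, i.e. 45.66%.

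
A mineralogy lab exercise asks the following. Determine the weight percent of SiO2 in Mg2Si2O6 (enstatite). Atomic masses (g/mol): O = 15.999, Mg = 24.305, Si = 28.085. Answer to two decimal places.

59.85 wt%

Formula mass = 200.774 g/mol.
2 Si → 2.0000 mol SiO2 per formula unit; M(SiO2) = 60.083, so SiO2 mass = 120.166 g.
120.166/200.774 × 100 = 59.85 wt%.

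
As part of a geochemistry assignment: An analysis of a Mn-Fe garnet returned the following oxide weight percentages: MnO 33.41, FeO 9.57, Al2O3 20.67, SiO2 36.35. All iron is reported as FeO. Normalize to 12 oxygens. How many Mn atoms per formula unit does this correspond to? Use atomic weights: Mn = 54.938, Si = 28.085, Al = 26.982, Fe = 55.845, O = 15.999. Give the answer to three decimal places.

MnO (M=70.937): mol = 0.47098; Mn = 0.47098, O = 0.47098.
FeO (M=71.844): mol = 0.13321; Fe = 0.13321, O = 0.13321.
Al2O3 (M=101.961): mol = 0.20272; Al = 0.40544, O = 0.60816.
SiO2 (M=60.083): mol = 0.60500; Si = 0.60500, O = 1.21000.
ΣO = 2.42235; factor = 12/ΣO = 4.95387.
Mn apfu = 0.47098 × 4.95387 = 2.333.

2.333 Mn apfu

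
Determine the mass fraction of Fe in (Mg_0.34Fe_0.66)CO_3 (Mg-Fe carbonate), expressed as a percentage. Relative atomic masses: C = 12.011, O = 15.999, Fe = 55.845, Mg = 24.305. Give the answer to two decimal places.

Molar mass of (Mg_0.34Fe_0.66)CO_3: 0.34*24.305 + 0.66*55.845 + 1*12.011 + 3*15.999 = 105.129 g/mol.
Mass of Fe per formula unit: 0.66 × 55.845 = 36.858 g.
Weight fraction Fe = 36.858 / 105.129 = 0.3506.

35.06 wt%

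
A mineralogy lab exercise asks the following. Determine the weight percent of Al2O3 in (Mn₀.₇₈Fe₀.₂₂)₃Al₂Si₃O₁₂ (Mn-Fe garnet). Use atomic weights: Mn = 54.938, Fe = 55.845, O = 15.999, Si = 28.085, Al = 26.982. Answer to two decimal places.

M((Mn₀.₇₈Fe₀.₂₂)₃Al₂Si₃O₁₂) = 495.620 g/mol; M(Al2O3) = 101.961 g/mol.
Moles Al2O3 per formula unit = 2 Al ÷ 2 = 1.0000.
Al2O3 fraction = (1.0000 × 101.961) / 495.620 = 101.961/495.620 = 0.2057.

20.57 wt%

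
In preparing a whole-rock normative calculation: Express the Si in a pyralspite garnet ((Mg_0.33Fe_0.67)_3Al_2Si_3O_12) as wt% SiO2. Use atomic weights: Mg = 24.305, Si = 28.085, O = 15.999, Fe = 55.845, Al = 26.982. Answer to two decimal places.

Molar mass of (Mg_0.33Fe_0.67)_3Al_2Si_3O_12 = 0.99·24.305 + 2.01·55.845 + 2·26.982 + 3·28.085 + 12·15.999 = 466.517 g/mol.
Each formula unit contains 3 Si, equivalent to 3/1 = 3.0000 mol SiO2.
M(SiO2) = 1×28.085 + 2×15.999 = 60.083 g/mol.
Mass of SiO2 per formula unit = 3.0000 × 60.083 = 180.249 g.
SiO2 wt% = 180.249 / 466.517 × 100 = 38.64%.

38.64 wt%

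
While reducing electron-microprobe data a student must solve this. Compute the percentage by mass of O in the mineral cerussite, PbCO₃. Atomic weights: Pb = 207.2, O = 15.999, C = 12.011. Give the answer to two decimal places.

Molar mass of PbCO₃: 1*207.2 + 1*12.011 + 3*15.999 = 267.208 g/mol.
Mass of O per formula unit: 3 × 15.999 = 47.997 g.
Weight fraction O = 47.997 / 267.208 = 0.1796.

17.96 weight percent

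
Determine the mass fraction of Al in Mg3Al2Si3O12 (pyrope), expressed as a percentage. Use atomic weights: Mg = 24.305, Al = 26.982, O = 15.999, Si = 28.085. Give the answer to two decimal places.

13.39 wt%

M(Mg3Al2Si3O12) = 403.122 g/mol.
Al contributes 2 × 26.982 = 53.964 g per mole.
53.964/403.122 = 0.1339 → 13.39%.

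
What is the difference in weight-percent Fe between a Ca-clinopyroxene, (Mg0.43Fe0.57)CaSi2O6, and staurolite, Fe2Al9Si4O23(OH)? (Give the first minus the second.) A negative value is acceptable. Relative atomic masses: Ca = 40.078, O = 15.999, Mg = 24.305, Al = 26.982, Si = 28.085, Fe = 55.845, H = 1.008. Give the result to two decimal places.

M((Mg0.43Fe0.57)CaSi2O6) = 234.525 g/mol, so wt% Fe = 31.832/234.525 × 100 = 13.57%.
M(Fe2Al9Si4O23(OH)) = 851.852 g/mol, so wt% Fe = 111.690/851.852 × 100 = 13.11%.
13.57 − 13.11 = 0.46 pp.

0.46 percentage points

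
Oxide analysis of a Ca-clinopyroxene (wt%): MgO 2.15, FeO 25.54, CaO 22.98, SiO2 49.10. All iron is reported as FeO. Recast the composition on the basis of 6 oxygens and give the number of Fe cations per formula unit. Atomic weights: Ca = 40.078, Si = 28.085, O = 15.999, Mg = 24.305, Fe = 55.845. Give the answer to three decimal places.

2.15 wt% MgO ÷ 40.304 g/mol = 0.05334 mol, giving 0.05334 Mg and 0.05334 O.
25.54 wt% FeO ÷ 71.844 g/mol = 0.35549 mol, giving 0.35549 Fe and 0.35549 O.
22.98 wt% CaO ÷ 56.077 g/mol = 0.40979 mol, giving 0.40979 Ca and 0.40979 O.
49.10 wt% SiO2 ÷ 60.083 g/mol = 0.81720 mol, giving 0.81720 Si and 1.63440 O.
Oxygen sums to 2.45302; scaling by 6/2.45302 = 2.44596 puts the formula on 6 O.
Fe: 0.35549 × 2.44596 = 0.870 atoms per formula unit.

0.870 Fe apfu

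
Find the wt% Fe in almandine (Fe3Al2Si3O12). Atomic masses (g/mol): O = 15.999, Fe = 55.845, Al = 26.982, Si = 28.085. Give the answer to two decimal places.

Formula mass = 3×55.845 + 2×26.982 + 3×28.085 + 12×15.999 = 497.742 g/mol, of which 167.535 g is Fe.
So Fe makes up 167.535/497.742 = 0.3366 of the mass, i.e. 33.66%.

33.66 wt%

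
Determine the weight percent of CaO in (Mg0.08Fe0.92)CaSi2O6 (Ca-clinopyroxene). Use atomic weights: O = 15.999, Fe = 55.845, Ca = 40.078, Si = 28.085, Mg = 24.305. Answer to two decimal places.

Formula mass = 245.564 g/mol.
1 Ca → 1.0000 mol CaO per formula unit; M(CaO) = 56.077, so CaO mass = 56.077 g.
56.077/245.564 × 100 = 22.84 wt%.

22.84 wt%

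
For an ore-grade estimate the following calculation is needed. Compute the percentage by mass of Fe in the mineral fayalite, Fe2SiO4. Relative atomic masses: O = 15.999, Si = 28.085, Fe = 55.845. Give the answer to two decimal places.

54.81 mass %

M(Fe2SiO4) = 203.771 g/mol.
Fe contributes 2 × 55.845 = 111.690 g per mole.
111.690/203.771 = 0.5481 → 54.81%.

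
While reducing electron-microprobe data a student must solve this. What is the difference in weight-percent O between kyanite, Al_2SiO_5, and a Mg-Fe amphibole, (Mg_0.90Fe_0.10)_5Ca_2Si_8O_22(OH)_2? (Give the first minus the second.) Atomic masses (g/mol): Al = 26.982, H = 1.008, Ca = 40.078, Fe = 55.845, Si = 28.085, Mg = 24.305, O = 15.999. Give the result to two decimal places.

3.00 percentage points

M(Al_2SiO_5) = 162.044 g/mol, so wt% O = 79.995/162.044 × 100 = 49.37%.
M((Mg_0.90Fe_0.10)_5Ca_2Si_8O_22(OH)_2) = 828.123 g/mol, so wt% O = 383.976/828.123 × 100 = 46.37%.
49.37 − 46.37 = 3.00 pp.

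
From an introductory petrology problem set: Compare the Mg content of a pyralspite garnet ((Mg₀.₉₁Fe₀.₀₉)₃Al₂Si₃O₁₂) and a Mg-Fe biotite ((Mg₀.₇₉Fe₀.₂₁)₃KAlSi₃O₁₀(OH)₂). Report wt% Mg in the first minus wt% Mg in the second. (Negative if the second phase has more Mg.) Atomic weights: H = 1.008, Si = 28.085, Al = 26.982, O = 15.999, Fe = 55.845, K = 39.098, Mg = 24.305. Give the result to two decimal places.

Mg in (Mg₀.₉₁Fe₀.₀₉)₃Al₂Si₃O₁₂: molar mass 411.638 g/mol; 2.73×24.305 = 66.353 g → 16.12 wt%.
Mg in (Mg₀.₇₉Fe₀.₂₁)₃KAlSi₃O₁₀(OH)₂: molar mass 437.124 g/mol; 2.37×24.305 = 57.603 g → 13.18 wt%.
Difference = 16.12 − 13.18 = 2.94 percentage points.

2.94 percentage points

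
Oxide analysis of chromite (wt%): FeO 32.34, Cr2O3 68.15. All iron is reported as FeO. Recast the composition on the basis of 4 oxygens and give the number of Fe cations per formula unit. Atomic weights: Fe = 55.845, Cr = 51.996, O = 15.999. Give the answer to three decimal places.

1.003 Fe apfu

FeO: 32.34/71.844 = 0.45014 mol → 0.45014 mol Fe, 0.45014 mol O.
Cr2O3: 68.15/151.989 = 0.44839 mol → 0.89678 mol Cr, 1.34517 mol O.
Total oxygen = 1.79531 mol. Normalization factor = 4/1.79531 = 2.22803.
Fe per 4 O = 0.45014 × 2.22803 = 1.003.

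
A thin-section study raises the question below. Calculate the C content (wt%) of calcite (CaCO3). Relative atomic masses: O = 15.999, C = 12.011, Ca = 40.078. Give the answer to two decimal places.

12.00 wt%

Molar mass of CaCO3: 1×40.078 + 1×12.011 + 3×15.999 = 100.086 g/mol.
Mass of C per formula unit: 1 × 12.011 = 12.011 g.
Weight fraction C = 12.011 / 100.086 = 0.1200.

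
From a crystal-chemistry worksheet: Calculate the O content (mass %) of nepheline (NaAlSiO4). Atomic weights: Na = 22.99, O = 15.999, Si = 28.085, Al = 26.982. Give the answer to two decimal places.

M(NaAlSiO4) = 142.053 g/mol.
O contributes 4 × 15.999 = 63.996 g per mole.
63.996/142.053 = 0.4505 → 45.05%.

45.05 mass %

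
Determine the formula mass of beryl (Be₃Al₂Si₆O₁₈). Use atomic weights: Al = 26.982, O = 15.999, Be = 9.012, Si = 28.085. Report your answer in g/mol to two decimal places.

537.49 g/mol

The formula mass is the sum 3*9.012 + 2*26.982 + 6*28.085 + 18*15.999.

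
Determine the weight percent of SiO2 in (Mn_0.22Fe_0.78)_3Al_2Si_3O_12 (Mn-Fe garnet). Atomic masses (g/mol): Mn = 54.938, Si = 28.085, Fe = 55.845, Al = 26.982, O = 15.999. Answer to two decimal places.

Formula mass = 497.143 g/mol.
3 Si → 3.0000 mol SiO2 per formula unit; M(SiO2) = 60.083, so SiO2 mass = 180.249 g.
180.249/497.143 × 100 = 36.26 wt%.

36.26 wt%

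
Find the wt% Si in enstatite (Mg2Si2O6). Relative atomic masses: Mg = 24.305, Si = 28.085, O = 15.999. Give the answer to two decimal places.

27.98 wt%

Formula mass = 2×24.305 + 2×28.085 + 6×15.999 = 200.774 g/mol, of which 56.170 g is Si.
So Si makes up 56.170/200.774 = 0.2798 of the mass, i.e. 27.98%.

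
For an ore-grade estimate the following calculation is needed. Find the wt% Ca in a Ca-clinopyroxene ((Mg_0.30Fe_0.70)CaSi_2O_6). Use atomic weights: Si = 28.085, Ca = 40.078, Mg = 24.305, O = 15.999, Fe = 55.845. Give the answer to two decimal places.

Formula mass = 0.30×24.305 + 0.70×55.845 + 1×40.078 + 2×28.085 + 6×15.999 = 238.625 g/mol, of which 40.078 g is Ca.
So Ca makes up 40.078/238.625 = 0.1680 of the mass, i.e. 16.80%.

16.80 wt%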